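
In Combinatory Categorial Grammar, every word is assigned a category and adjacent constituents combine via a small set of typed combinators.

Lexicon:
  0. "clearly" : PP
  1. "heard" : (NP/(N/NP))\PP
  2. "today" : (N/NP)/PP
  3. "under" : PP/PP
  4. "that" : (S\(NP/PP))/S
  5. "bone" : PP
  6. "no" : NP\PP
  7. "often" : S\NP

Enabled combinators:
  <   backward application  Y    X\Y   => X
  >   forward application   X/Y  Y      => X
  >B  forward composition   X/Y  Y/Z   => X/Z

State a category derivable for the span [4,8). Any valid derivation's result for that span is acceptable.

[0,8] S   <
  [0,4] NP/PP   >B
    [0,3] NP/PP   >B
      [0,2] NP/(N/NP)   <
        [0,1] "clearly" : PP
        [1,2] "heard" : (NP/(N/NP))\PP
      [2,3] "today" : (N/NP)/PP
    [3,4] "under" : PP/PP
  [4,8] S\(NP/PP)   >
    [4,5] "that" : (S\(NP/PP))/S
    [5,8] S   <
      [5,7] NP   <
        [5,6] "bone" : PP
        [6,7] "no" : NP\PP
      [7,8] "often" : S\NP

S\(NP/PP)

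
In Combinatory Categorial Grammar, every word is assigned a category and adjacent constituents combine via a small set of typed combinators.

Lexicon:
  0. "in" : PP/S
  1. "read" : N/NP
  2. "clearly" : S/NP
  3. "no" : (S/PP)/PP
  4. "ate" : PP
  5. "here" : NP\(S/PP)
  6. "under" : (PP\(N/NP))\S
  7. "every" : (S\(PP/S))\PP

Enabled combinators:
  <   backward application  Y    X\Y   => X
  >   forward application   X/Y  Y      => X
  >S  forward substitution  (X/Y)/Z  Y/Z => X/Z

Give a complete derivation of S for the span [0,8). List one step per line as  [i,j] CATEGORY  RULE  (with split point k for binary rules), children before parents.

[0,1] PP/S  lex  "in"
[1,2] N/NP  lex  "read"
[2,3] S/NP  lex  "clearly"
[3,4] (S/PP)/PP  lex  "no"
[4,5] PP  lex  "ate"
[3,5] S/PP  >  k=4
[5,6] NP\(S/PP)  lex  "here"
[3,6] NP  <  k=5
[2,6] S  >  k=3
[6,7] (PP\(N/NP))\S  lex  "under"
[2,7] PP\(N/NP)  <  k=6
[1,7] PP  <  k=2
[7,8] (S\(PP/S))\PP  lex  "every"
[1,8] S\(PP/S)  <  k=7
[0,8] S  <  k=1

[0,8] S   <
  [0,1] "in" : PP/S
  [1,8] S\(PP/S)   <
    [1,7] PP   <
      [1,2] "read" : N/NP
      [2,7] PP\(N/NP)   <
        [2,6] S   >
          [2,3] "clearly" : S/NP
          [3,6] NP   <
            [3,5] S/PP   >
              [3,4] "no" : (S/PP)/PP
              [4,5] "ate" : PP
            [5,6] "here" : NP\(S/PP)
        [6,7] "under" : (PP\(N/NP))\S
    [7,8] "every" : (S\(PP/S))\PP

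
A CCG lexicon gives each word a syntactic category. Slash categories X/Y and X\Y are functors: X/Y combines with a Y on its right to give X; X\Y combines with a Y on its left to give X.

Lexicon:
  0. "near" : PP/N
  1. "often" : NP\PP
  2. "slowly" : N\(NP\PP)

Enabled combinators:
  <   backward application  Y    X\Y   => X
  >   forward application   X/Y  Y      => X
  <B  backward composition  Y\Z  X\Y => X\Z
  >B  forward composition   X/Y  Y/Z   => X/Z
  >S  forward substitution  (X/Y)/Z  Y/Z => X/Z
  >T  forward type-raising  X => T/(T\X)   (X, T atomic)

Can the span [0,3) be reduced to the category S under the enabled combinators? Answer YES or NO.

NO

PP/N NP\PP N\(NP\PP)
CKY chart[0,3] = {N/(N\PP), NP/(NP\PP), PP, PP/(N\N), PP/(PP\PP), S/(S\PP)}; S ∉ chart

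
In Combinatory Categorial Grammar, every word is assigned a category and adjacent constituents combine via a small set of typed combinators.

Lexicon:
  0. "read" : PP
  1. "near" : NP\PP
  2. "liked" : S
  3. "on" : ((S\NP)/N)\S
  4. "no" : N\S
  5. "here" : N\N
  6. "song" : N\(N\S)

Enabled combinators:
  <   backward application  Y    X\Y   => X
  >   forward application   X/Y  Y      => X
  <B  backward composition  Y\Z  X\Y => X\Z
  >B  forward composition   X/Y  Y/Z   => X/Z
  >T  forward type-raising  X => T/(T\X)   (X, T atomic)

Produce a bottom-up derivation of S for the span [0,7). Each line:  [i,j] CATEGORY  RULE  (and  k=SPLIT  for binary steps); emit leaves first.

[0,7] S   <
  [0,2] NP   <
    [0,1] "read" : PP
    [1,2] "near" : NP\PP
  [2,7] S\NP   >
    [2,4] (S\NP)/N   <
      [2,3] "liked" : S
      [3,4] "on" : ((S\NP)/N)\S
    [4,7] N   <
      [4,6] N\S   <B
        [4,5] "no" : N\S
        [5,6] "here" : N\N
      [6,7] "song" : N\(N\S)

[0,1] PP  lex  "read"
[1,2] NP\PP  lex  "near"
[0,2] NP  <  k=1
[2,3] S  lex  "liked"
[3,4] ((S\NP)/N)\S  lex  "on"
[2,4] (S\NP)/N  <  k=3
[4,5] N\S  lex  "no"
[5,6] N\N  lex  "here"
[4,6] N\S  <B  k=5
[6,7] N\(N\S)  lex  "song"
[4,7] N  <  k=6
[2,7] S\NP  >  k=4
[0,7] S  <  k=2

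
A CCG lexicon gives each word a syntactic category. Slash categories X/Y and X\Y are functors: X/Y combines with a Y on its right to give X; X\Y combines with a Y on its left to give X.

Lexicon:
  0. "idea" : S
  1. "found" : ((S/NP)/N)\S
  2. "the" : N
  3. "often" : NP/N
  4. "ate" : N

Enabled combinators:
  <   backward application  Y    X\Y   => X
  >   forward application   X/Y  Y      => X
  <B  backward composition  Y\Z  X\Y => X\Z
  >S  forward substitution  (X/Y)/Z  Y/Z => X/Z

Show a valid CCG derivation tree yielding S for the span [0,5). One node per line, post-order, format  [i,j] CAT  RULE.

[0,5] S   >
  [0,3] S/NP   >
    [0,2] (S/NP)/N   <
      [0,1] "idea" : S
      [1,2] "found" : ((S/NP)/N)\S
    [2,3] "the" : N
  [3,5] NP   >
    [3,4] "often" : NP/N
    [4,5] "ate" : N

[0,1] S  lex  "idea"
[1,2] ((S/NP)/N)\S  lex  "found"
[0,2] (S/NP)/N  <  k=1
[2,3] N  lex  "the"
[0,3] S/NP  >  k=2
[3,4] NP/N  lex  "often"
[4,5] N  lex  "ate"
[3,5] NP  >  k=4
[0,5] S  >  k=3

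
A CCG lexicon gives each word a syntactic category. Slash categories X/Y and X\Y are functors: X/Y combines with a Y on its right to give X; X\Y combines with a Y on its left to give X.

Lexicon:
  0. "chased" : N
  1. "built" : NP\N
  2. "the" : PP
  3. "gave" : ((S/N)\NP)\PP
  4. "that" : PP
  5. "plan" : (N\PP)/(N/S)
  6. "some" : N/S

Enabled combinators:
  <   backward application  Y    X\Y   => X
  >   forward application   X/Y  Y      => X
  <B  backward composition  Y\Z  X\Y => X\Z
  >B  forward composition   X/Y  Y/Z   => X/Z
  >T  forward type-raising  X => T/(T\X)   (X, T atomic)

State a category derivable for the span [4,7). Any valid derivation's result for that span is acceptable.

N

[0,7] S   >
  [0,4] S/N   <
    [0,2] NP   >
      [0,1] NP/(NP\N)   >T
        [0,1] "chased" : N
      [1,2] "built" : NP\N
    [2,4] (S/N)\NP   <
      [2,3] "the" : PP
      [3,4] "gave" : ((S/N)\NP)\PP
  [4,7] N   >
    [4,5] N/(N\PP)   >T
      [4,5] "that" : PP
    [5,7] N\PP   >
      [5,6] "plan" : (N\PP)/(N/S)
      [6,7] "some" : N/S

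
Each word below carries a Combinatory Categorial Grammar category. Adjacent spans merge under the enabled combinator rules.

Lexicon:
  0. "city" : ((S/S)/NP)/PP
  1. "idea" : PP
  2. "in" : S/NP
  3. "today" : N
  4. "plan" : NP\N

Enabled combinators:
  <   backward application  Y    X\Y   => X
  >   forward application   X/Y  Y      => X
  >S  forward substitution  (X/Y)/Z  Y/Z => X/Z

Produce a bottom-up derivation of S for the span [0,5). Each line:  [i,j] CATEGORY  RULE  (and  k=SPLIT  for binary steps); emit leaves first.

[0,1] ((S/S)/NP)/PP  lex  "city"
[1,2] PP  lex  "idea"
[0,2] (S/S)/NP  >  k=1
[2,3] S/NP  lex  "in"
[0,3] S/NP  >S  k=2
[3,4] N  lex  "today"
[4,5] NP\N  lex  "plan"
[3,5] NP  <  k=4
[0,5] S  >  k=3

[0,5] S   >
  [0,3] S/NP   >S
    [0,2] (S/S)/NP   >
      [0,1] "city" : ((S/S)/NP)/PP
      [1,2] "idea" : PP
    [2,3] "in" : S/NP
  [3,5] NP   <
    [3,4] "today" : N
    [4,5] "plan" : NP\N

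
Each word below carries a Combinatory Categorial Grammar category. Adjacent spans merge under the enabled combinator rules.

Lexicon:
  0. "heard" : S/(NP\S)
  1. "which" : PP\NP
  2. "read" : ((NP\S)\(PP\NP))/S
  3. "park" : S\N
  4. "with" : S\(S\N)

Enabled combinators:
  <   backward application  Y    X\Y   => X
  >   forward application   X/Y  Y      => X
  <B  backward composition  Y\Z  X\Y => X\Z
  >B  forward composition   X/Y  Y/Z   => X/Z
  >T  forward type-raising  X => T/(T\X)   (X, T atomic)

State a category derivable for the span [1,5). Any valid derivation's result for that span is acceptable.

[0,5] S   >
  [0,1] "heard" : S/(NP\S)
  [1,5] NP\S   <
    [1,2] "which" : PP\NP
    [2,5] (NP\S)\(PP\NP)   >
      [2,3] "read" : ((NP\S)\(PP\NP))/S
      [3,5] S   <
        [3,4] "park" : S\N
        [4,5] "with" : S\(S\N)

NP\S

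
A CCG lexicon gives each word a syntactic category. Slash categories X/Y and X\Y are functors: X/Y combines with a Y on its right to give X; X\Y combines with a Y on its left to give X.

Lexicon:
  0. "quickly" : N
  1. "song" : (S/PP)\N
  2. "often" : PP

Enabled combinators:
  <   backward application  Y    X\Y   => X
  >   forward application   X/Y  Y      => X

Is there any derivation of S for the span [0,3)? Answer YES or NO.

YES

[0,3] S   >
  [0,2] S/PP   <
    [0,1] "quickly" : N
    [1,2] "song" : (S/PP)\N
  [2,3] "often" : PP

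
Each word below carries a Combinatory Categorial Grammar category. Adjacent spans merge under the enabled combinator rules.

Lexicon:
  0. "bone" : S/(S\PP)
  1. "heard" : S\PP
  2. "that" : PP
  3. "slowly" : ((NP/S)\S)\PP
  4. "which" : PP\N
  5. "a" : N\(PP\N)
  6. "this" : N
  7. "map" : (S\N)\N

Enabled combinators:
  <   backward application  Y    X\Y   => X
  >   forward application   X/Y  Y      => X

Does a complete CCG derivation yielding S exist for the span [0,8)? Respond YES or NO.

NO

S/(S\PP) S\PP PP ((NP/S)\S)\PP PP\N N\(PP\N) N (S\N)\N
CKY chart[0,8] = {NP}; S ∉ chart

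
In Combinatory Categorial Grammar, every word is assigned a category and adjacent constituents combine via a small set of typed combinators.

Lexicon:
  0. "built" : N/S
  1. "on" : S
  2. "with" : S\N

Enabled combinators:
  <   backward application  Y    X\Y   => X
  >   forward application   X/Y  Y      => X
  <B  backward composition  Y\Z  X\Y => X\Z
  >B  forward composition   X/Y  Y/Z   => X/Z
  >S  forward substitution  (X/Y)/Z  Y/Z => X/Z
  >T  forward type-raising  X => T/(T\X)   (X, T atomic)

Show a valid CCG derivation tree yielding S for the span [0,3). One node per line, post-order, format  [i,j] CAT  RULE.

[0,1] N/S  lex  "built"
[1,2] S  lex  "on"
[0,2] N  >  k=1
[2,3] S\N  lex  "with"
[0,3] S  <  k=2

[0,3] S   <
  [0,2] N   >
    [0,1] "built" : N/S
    [1,2] "on" : S
  [2,3] "with" : S\N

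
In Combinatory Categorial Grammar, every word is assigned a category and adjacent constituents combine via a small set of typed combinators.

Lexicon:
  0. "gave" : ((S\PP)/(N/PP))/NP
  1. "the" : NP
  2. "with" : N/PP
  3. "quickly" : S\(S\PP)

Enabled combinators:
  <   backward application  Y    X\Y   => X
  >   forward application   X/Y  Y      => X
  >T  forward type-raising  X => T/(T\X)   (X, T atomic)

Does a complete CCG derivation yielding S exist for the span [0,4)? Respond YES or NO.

YES

[0,4] S   <
  [0,3] S\PP   >
    [0,2] (S\PP)/(N/PP)   >
      [0,1] "gave" : ((S\PP)/(N/PP))/NP
      [1,2] "the" : NP
    [2,3] "with" : N/PP
  [3,4] "quickly" : S\(S\PP)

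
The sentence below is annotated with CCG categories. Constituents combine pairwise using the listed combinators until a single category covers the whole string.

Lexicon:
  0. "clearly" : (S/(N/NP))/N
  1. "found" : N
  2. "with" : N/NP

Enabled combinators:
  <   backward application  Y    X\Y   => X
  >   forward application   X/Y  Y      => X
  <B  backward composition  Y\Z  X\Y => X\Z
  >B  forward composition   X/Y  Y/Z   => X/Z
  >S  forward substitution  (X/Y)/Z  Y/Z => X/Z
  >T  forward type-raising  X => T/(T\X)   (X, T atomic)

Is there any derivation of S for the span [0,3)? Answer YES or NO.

[0,3] S   >
  [0,2] S/(N/NP)   >
    [0,1] "clearly" : (S/(N/NP))/N
    [1,2] "found" : N
  [2,3] "with" : N/NP

YES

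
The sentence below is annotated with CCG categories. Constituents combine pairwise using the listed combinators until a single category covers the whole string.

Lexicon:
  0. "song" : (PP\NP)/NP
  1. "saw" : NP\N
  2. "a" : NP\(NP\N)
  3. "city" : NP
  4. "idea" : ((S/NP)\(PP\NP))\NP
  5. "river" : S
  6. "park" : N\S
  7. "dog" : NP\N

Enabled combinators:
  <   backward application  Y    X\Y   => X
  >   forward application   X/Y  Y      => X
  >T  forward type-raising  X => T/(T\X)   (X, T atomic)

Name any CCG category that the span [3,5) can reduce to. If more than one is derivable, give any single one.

(S/NP)\(PP\NP)

[0,8] S   >
  [0,5] S/NP   <
    [0,3] PP\NP   >
      [0,1] "song" : (PP\NP)/NP
      [1,3] NP   <
        [1,2] "saw" : NP\N
        [2,3] "a" : NP\(NP\N)
    [3,5] (S/NP)\(PP\NP)   <
      [3,4] "city" : NP
      [4,5] "idea" : ((S/NP)\(PP\NP))\NP
  [5,8] NP   <
    [5,7] N   <
      [5,6] "river" : S
      [6,7] "park" : N\S
    [7,8] "dog" : NP\N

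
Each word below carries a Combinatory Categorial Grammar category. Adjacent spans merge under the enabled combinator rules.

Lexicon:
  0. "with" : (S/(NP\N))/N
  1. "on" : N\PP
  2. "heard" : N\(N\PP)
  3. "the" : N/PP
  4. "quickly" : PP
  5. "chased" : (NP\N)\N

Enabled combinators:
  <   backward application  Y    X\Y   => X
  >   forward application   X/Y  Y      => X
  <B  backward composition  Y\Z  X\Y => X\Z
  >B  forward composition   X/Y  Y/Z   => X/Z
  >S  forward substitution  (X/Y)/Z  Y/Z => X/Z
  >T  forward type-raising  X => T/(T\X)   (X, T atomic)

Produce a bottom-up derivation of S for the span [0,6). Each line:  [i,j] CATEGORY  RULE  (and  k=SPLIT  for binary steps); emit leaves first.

[0,1] (S/(NP\N))/N  lex  "with"
[1,2] N\PP  lex  "on"
[2,3] N\(N\PP)  lex  "heard"
[1,3] N  <  k=2
[0,3] S/(NP\N)  >  k=1
[3,4] N/PP  lex  "the"
[4,5] PP  lex  "quickly"
[3,5] N  >  k=4
[5,6] (NP\N)\N  lex  "chased"
[3,6] NP\N  <  k=5
[0,6] S  >  k=3

[0,6] S   >
  [0,3] S/(NP\N)   >
    [0,1] "with" : (S/(NP\N))/N
    [1,3] N   <
      [1,2] "on" : N\PP
      [2,3] "heard" : N\(N\PP)
  [3,6] NP\N   <
    [3,5] N   >
      [3,4] "the" : N/PP
      [4,5] "quickly" : PP
    [5,6] "chased" : (NP\N)\N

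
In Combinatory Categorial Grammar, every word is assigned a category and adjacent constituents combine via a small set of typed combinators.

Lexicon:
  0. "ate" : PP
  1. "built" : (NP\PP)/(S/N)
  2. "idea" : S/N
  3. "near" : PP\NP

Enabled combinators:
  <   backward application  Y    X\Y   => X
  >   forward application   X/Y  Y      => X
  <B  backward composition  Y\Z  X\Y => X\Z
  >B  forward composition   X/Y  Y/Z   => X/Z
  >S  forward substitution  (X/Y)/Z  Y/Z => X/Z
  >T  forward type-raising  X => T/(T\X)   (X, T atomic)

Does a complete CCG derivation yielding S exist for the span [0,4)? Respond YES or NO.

NO

PP (NP\PP)/(S/N) S/N PP\NP
CKY chart[0,4] = {N/(N\PP), NP/(NP\PP), PP, PP/(PP\PP), S/(S\PP)}; S ∉ chart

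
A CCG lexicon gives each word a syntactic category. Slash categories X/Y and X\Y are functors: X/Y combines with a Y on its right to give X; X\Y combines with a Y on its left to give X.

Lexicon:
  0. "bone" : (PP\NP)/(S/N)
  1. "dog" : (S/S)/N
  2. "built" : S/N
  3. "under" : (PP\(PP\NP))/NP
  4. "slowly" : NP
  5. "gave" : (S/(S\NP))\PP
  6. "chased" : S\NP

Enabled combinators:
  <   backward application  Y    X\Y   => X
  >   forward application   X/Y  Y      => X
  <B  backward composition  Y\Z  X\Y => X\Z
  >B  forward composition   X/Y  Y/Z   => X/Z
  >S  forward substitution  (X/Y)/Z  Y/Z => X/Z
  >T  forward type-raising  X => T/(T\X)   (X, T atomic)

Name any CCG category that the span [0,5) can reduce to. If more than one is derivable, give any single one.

PP

[0,7] S   >
  [0,6] S/(S\NP)   <
    [0,5] PP   <
      [0,3] PP\NP   >
        [0,1] "bone" : (PP\NP)/(S/N)
        [1,3] S/N   >S
          [1,2] "dog" : (S/S)/N
          [2,3] "built" : S/N
      [3,5] PP\(PP\NP)   >
        [3,4] "under" : (PP\(PP\NP))/NP
        [4,5] "slowly" : NP
    [5,6] "gave" : (S/(S\NP))\PP
  [6,7] "chased" : S\NP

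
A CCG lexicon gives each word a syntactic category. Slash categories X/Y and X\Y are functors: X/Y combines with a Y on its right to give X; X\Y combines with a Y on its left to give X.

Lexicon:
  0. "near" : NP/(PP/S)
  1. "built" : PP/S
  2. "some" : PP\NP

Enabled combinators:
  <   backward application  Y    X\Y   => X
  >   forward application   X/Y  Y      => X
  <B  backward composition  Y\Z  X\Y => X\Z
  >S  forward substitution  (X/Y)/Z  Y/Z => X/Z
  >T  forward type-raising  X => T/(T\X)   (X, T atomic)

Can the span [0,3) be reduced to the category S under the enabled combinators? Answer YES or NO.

NP/(PP/S) PP/S PP\NP
CKY chart[0,3] = {N/(N\PP), NP/(NP\PP), PP, PP/(PP\PP), S/(S\PP)}; S ∉ chart

NO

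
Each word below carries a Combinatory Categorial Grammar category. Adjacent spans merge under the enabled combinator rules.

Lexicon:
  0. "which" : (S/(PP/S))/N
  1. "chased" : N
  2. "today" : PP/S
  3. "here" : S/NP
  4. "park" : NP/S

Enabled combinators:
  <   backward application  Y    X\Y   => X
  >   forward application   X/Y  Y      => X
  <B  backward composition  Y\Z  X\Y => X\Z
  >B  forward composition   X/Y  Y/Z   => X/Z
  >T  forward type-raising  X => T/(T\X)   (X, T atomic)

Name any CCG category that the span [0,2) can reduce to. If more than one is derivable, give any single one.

[0,5] S   >
  [0,2] S/(PP/S)   >
    [0,1] "which" : (S/(PP/S))/N
    [1,2] "chased" : N
  [2,5] PP/S   >B
    [2,4] PP/NP   >B
      [2,3] "today" : PP/S
      [3,4] "here" : S/NP
    [4,5] "park" : NP/S

S/(PP/S)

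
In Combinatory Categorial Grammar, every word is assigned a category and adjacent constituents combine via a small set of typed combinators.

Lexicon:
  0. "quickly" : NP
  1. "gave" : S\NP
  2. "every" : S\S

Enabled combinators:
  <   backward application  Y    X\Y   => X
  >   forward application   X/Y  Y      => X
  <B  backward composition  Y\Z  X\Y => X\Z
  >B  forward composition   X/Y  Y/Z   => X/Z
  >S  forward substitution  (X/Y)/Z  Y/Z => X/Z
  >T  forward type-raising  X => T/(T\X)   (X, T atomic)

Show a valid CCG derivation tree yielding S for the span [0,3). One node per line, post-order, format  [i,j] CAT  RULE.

[0,1] NP  lex  "quickly"
[1,2] S\NP  lex  "gave"
[2,3] S\S  lex  "every"
[1,3] S\NP  <B  k=2
[0,3] S  <  k=1

[0,3] S   <
  [0,1] "quickly" : NP
  [1,3] S\NP   <B
    [1,2] "gave" : S\NP
    [2,3] "every" : S\S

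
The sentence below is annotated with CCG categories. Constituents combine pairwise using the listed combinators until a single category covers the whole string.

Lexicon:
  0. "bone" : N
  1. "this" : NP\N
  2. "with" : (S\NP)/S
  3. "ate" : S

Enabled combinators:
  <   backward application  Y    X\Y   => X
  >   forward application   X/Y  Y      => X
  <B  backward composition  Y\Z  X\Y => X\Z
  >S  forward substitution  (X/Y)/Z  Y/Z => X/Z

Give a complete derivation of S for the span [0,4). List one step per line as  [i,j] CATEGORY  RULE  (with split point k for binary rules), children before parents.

[0,1] N  lex  "bone"
[1,2] NP\N  lex  "this"
[0,2] NP  <  k=1
[2,3] (S\NP)/S  lex  "with"
[3,4] S  lex  "ate"
[2,4] S\NP  >  k=3
[0,4] S  <  k=2

[0,4] S   <
  [0,2] NP   <
    [0,1] "bone" : N
    [1,2] "this" : NP\N
  [2,4] S\NP   >
    [2,3] "with" : (S\NP)/S
    [3,4] "ate" : S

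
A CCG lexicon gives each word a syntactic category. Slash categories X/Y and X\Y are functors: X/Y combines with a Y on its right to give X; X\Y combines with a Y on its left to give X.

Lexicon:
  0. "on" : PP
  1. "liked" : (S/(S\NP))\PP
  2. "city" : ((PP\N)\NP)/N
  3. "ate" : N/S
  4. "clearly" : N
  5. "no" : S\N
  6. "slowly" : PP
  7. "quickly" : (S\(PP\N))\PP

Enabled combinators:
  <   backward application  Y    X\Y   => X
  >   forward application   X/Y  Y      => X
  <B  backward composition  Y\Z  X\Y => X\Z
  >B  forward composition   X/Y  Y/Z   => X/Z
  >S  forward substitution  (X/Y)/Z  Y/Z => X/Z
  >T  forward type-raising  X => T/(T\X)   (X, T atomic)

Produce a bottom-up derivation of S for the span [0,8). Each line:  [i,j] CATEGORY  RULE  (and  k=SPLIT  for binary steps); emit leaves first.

[0,1] PP  lex  "on"
[1,2] (S/(S\NP))\PP  lex  "liked"
[0,2] S/(S\NP)  <  k=1
[2,3] ((PP\N)\NP)/N  lex  "city"
[3,4] N/S  lex  "ate"
[4,5] N  lex  "clearly"
[5,6] S\N  lex  "no"
[4,6] S  <  k=5
[3,6] N  >  k=4
[2,6] (PP\N)\NP  >  k=3
[6,7] PP  lex  "slowly"
[7,8] (S\(PP\N))\PP  lex  "quickly"
[6,8] S\(PP\N)  <  k=7
[2,8] S\NP  <B  k=6
[0,8] S  >  k=2

[0,8] S   >
  [0,2] S/(S\NP)   <
    [0,1] "on" : PP
    [1,2] "liked" : (S/(S\NP))\PP
  [2,8] S\NP   <B
    [2,6] (PP\N)\NP   >
      [2,3] "city" : ((PP\N)\NP)/N
      [3,6] N   >
        [3,4] "ate" : N/S
        [4,6] S   <
          [4,5] "clearly" : N
          [5,6] "no" : S\N
    [6,8] S\(PP\N)   <
      [6,7] "slowly" : PP
      [7,8] "quickly" : (S\(PP\N))\PP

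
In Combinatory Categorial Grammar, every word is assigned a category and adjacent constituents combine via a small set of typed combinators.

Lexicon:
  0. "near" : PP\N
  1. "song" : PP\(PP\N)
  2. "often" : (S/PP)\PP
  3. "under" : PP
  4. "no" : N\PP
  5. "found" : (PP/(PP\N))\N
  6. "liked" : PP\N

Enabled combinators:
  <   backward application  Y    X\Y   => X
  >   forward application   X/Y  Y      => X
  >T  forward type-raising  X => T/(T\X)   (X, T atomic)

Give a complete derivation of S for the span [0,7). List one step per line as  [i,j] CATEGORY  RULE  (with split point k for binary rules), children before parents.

[0,1] PP\N  lex  "near"
[1,2] PP\(PP\N)  lex  "song"
[0,2] PP  <  k=1
[2,3] (S/PP)\PP  lex  "often"
[0,3] S/PP  <  k=2
[3,4] PP  lex  "under"
[3,4] N/(N\PP)  >T
[4,5] N\PP  lex  "no"
[3,5] N  >  k=4
[5,6] (PP/(PP\N))\N  lex  "found"
[3,6] PP/(PP\N)  <  k=5
[6,7] PP\N  lex  "liked"
[3,7] PP  >  k=6
[0,7] S  >  k=3

[0,7] S   >
  [0,3] S/PP   <
    [0,2] PP   <
      [0,1] "near" : PP\N
      [1,2] "song" : PP\(PP\N)
    [2,3] "often" : (S/PP)\PP
  [3,7] PP   >
    [3,6] PP/(PP\N)   <
      [3,5] N   >
        [3,4] N/(N\PP)   >T
          [3,4] "under" : PP
        [4,5] "no" : N\PP
      [5,6] "found" : (PP/(PP\N))\N
    [6,7] "liked" : PP\N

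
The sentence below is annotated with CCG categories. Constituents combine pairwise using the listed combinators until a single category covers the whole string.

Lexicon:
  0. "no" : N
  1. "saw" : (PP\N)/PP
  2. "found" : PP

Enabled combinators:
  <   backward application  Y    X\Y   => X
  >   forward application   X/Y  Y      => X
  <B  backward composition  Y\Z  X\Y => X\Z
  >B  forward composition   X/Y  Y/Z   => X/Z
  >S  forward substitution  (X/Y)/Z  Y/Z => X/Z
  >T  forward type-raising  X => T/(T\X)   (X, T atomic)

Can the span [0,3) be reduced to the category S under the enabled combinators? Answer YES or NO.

NO

N (PP\N)/PP PP
CKY chart[0,3] = {N/(N\PP), NP/(NP\PP), PP, PP/(PP\PP), S/(S\PP)}; S ∉ chart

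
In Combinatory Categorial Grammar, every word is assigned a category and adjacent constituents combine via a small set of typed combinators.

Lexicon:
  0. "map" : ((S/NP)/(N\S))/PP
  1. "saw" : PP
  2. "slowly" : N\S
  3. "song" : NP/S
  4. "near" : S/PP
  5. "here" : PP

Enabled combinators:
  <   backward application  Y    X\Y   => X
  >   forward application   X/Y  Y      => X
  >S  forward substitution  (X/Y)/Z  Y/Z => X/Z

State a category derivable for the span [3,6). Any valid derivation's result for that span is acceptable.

[0,6] S   >
  [0,3] S/NP   >
    [0,2] (S/NP)/(N\S)   >
      [0,1] "map" : ((S/NP)/(N\S))/PP
      [1,2] "saw" : PP
    [2,3] "slowly" : N\S
  [3,6] NP   >
    [3,4] "song" : NP/S
    [4,6] S   >
      [4,5] "near" : S/PP
      [5,6] "here" : PP

NP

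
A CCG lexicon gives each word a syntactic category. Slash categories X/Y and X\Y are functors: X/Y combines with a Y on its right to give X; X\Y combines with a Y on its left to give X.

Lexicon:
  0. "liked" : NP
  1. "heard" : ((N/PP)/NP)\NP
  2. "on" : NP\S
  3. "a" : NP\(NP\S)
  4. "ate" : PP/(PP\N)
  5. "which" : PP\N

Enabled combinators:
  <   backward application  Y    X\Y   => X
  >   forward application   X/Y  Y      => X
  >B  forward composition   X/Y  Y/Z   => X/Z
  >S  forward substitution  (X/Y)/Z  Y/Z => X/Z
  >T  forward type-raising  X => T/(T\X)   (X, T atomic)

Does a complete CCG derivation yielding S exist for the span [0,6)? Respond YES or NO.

NP ((N/PP)/NP)\NP NP\S NP\(NP\S) PP/(PP\N) PP\N
CKY chart[0,6] = {N, N/(N\N), N/(PP\PP), NP/(NP\N), PP/(PP\N), S/(S\N)}; S ∉ chart

NO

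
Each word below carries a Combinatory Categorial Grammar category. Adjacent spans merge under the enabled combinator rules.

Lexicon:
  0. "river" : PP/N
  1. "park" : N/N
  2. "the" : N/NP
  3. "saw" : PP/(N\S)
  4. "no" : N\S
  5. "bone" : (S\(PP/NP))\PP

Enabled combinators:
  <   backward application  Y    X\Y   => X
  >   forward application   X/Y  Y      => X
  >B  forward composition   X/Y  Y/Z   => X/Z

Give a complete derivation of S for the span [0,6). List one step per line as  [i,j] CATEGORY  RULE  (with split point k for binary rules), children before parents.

[0,1] PP/N  lex  "river"
[1,2] N/N  lex  "park"
[0,2] PP/N  >B  k=1
[2,3] N/NP  lex  "the"
[0,3] PP/NP  >B  k=2
[3,4] PP/(N\S)  lex  "saw"
[4,5] N\S  lex  "no"
[3,5] PP  >  k=4
[5,6] (S\(PP/NP))\PP  lex  "bone"
[3,6] S\(PP/NP)  <  k=5
[0,6] S  <  k=3

[0,6] S   <
  [0,3] PP/NP   >B
    [0,2] PP/N   >B
      [0,1] "river" : PP/N
      [1,2] "park" : N/N
    [2,3] "the" : N/NP
  [3,6] S\(PP/NP)   <
    [3,5] PP   >
      [3,4] "saw" : PP/(N\S)
      [4,5] "no" : N\S
    [5,6] "bone" : (S\(PP/NP))\PP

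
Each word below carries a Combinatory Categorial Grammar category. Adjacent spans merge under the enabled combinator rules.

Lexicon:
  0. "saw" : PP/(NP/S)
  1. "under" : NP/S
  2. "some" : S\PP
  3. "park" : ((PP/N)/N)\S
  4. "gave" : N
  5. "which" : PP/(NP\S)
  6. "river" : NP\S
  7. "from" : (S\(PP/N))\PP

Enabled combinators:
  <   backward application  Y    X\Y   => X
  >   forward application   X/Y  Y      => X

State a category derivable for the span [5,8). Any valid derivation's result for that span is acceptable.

[0,8] S   <
  [0,5] PP/N   >
    [0,4] (PP/N)/N   <
      [0,3] S   <
        [0,2] PP   >
          [0,1] "saw" : PP/(NP/S)
          [1,2] "under" : NP/S
        [2,3] "some" : S\PP
      [3,4] "park" : ((PP/N)/N)\S
    [4,5] "gave" : N
  [5,8] S\(PP/N)   <
    [5,7] PP   >
      [5,6] "which" : PP/(NP\S)
      [6,7] "river" : NP\S
    [7,8] "from" : (S\(PP/N))\PP

S\(PP/N)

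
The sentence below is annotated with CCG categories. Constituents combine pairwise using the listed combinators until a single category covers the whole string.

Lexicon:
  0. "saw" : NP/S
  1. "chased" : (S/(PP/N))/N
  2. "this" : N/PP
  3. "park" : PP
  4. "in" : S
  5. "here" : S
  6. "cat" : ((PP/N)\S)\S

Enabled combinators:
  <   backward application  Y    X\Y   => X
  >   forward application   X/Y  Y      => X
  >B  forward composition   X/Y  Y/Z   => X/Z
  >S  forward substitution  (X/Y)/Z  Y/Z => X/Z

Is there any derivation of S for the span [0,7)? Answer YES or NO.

NP/S (S/(PP/N))/N N/PP PP S S ((PP/N)\S)\S
CKY chart[0,7] = {NP}; S ∉ chart

NO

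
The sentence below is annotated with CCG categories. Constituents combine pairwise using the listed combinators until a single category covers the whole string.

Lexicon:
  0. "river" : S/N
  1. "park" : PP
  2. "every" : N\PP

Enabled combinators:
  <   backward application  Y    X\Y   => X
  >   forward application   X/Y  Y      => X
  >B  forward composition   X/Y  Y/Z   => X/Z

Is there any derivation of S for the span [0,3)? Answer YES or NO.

YES

[0,3] S   >
  [0,1] "river" : S/N
  [1,3] N   <
    [1,2] "park" : PP
    [2,3] "every" : N\PP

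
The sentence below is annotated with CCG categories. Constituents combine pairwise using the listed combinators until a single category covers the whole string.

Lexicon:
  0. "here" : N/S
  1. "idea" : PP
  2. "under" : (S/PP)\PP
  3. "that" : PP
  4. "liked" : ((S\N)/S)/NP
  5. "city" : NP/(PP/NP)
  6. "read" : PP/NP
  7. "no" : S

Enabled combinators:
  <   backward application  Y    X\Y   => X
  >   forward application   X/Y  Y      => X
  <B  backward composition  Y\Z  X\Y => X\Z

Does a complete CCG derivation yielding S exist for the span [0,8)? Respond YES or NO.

[0,8] S   <
  [0,4] N   >
    [0,1] "here" : N/S
    [1,4] S   >
      [1,3] S/PP   <
        [1,2] "idea" : PP
        [2,3] "under" : (S/PP)\PP
      [3,4] "that" : PP
  [4,8] S\N   >
    [4,7] (S\N)/S   >
      [4,5] "liked" : ((S\N)/S)/NP
      [5,7] NP   >
        [5,6] "city" : NP/(PP/NP)
        [6,7] "read" : PP/NP
    [7,8] "no" : S

YES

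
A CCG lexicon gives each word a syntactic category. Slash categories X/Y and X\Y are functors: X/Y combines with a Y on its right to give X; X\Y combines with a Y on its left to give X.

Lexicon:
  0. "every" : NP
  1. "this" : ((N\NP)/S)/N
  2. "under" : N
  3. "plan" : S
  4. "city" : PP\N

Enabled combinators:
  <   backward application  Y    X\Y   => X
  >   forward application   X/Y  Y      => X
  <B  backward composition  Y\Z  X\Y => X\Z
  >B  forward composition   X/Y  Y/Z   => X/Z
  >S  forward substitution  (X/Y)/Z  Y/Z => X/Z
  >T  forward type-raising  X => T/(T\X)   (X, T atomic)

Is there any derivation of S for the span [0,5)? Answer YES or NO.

NO

NP ((N\NP)/S)/N N S PP\N
CKY chart[0,5] = {N/(N\PP), NP/(NP\PP), PP, PP/(PP\PP), S/(S\PP)}; S ∉ chart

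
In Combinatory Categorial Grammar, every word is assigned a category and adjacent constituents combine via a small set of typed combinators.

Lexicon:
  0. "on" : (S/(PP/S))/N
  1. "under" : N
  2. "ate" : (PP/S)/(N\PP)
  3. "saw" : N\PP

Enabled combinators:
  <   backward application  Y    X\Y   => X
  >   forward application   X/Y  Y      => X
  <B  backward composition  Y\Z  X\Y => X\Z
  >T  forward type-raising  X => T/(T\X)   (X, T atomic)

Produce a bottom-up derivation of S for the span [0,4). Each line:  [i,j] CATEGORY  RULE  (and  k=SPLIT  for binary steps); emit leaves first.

[0,4] S   >
  [0,2] S/(PP/S)   >
    [0,1] "on" : (S/(PP/S))/N
    [1,2] "under" : N
  [2,4] PP/S   >
    [2,3] "ate" : (PP/S)/(N\PP)
    [3,4] "saw" : N\PP

[0,1] (S/(PP/S))/N  lex  "on"
[1,2] N  lex  "under"
[0,2] S/(PP/S)  >  k=1
[2,3] (PP/S)/(N\PP)  lex  "ate"
[3,4] N\PP  lex  "saw"
[2,4] PP/S  >  k=3
[0,4] S  >  k=2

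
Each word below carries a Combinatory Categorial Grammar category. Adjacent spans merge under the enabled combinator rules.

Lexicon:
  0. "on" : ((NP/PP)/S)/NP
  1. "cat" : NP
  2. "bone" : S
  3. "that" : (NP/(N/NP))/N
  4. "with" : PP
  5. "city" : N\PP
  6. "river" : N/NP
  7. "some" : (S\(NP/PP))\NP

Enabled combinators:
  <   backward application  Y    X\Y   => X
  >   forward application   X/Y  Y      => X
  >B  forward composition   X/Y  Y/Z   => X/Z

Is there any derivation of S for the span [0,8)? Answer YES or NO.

YES

[0,8] S   <
  [0,3] NP/PP   >
    [0,2] (NP/PP)/S   >
      [0,1] "on" : ((NP/PP)/S)/NP
      [1,2] "cat" : NP
    [2,3] "bone" : S
  [3,8] S\(NP/PP)   <
    [3,7] NP   >
      [3,6] NP/(N/NP)   >
        [3,4] "that" : (NP/(N/NP))/N
        [4,6] N   <
          [4,5] "with" : PP
          [5,6] "city" : N\PP
      [6,7] "river" : N/NP
    [7,8] "some" : (S\(NP/PP))\NP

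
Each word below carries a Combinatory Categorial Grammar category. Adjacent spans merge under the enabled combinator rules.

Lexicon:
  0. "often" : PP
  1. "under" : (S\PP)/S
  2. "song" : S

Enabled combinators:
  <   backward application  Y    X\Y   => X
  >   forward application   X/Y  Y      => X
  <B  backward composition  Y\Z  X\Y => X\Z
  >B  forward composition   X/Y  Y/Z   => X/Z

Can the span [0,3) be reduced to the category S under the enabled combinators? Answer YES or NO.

[0,3] S   <
  [0,1] "often" : PP
  [1,3] S\PP   >
    [1,2] "under" : (S\PP)/S
    [2,3] "song" : S

YES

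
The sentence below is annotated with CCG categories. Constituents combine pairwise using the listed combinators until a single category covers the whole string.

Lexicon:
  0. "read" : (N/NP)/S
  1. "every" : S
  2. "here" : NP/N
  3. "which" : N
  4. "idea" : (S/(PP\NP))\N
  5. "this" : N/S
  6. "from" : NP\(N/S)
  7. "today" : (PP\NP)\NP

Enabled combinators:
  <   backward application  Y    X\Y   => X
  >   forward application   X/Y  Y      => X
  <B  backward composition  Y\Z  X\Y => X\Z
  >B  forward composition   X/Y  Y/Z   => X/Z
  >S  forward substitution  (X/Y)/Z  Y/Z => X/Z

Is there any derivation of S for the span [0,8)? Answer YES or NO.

[0,8] S   >
  [0,5] S/(PP\NP)   <
    [0,4] N   >
      [0,2] N/NP   >
        [0,1] "read" : (N/NP)/S
        [1,2] "every" : S
      [2,4] NP   >
        [2,3] "here" : NP/N
        [3,4] "which" : N
    [4,5] "idea" : (S/(PP\NP))\N
  [5,8] PP\NP   <
    [5,7] NP   <
      [5,6] "this" : N/S
      [6,7] "from" : NP\(N/S)
    [7,8] "today" : (PP\NP)\NP

YES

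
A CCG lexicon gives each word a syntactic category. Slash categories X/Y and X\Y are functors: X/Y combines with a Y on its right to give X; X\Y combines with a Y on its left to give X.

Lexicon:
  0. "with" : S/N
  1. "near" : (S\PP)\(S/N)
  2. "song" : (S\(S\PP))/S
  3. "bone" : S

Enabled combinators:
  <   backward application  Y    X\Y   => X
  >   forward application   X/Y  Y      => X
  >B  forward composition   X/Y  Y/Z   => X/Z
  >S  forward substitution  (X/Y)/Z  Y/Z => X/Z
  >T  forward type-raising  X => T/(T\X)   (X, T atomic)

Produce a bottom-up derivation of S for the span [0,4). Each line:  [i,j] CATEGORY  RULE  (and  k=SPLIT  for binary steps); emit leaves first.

[0,1] S/N  lex  "with"
[1,2] (S\PP)\(S/N)  lex  "near"
[0,2] S\PP  <  k=1
[2,3] (S\(S\PP))/S  lex  "song"
[3,4] S  lex  "bone"
[2,4] S\(S\PP)  >  k=3
[0,4] S  <  k=2

[0,4] S   <
  [0,2] S\PP   <
    [0,1] "with" : S/N
    [1,2] "near" : (S\PP)\(S/N)
  [2,4] S\(S\PP)   >
    [2,3] "song" : (S\(S\PP))/S
    [3,4] "bone" : S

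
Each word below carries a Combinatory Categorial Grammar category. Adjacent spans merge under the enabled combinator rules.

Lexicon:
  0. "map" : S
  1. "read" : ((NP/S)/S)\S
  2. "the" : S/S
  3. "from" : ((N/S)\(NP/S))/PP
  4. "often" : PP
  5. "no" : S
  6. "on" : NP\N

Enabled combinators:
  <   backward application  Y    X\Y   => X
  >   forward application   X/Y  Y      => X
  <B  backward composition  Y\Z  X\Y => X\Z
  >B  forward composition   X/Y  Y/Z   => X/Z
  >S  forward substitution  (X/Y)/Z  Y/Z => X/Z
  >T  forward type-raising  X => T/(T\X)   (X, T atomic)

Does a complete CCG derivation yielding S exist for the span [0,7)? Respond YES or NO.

S ((NP/S)/S)\S S/S ((N/S)\(NP/S))/PP PP S NP\N
CKY chart[0,7] = {N/(N\NP), NP, NP/(NP\NP), PP/(PP\NP), S/(S\NP)}; S ∉ chart

NO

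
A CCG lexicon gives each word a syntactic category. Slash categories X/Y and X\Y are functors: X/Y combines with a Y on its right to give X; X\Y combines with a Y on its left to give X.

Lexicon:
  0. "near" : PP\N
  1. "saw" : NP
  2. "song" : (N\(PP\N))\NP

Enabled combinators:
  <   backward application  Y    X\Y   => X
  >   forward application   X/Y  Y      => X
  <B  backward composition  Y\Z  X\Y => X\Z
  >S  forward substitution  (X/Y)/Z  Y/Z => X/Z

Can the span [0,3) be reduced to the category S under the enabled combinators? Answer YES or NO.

NO

PP\N NP (N\(PP\N))\NP
CKY chart[0,3] = {N}; S ∉ chart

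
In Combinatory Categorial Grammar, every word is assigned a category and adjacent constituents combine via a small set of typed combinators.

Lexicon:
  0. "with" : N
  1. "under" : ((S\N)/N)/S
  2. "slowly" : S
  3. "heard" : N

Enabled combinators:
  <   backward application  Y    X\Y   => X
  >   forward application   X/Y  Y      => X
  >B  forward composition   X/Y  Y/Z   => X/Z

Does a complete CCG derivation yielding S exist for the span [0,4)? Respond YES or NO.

[0,4] S   <
  [0,1] "with" : N
  [1,4] S\N   >
    [1,3] (S\N)/N   >
      [1,2] "under" : ((S\N)/N)/S
      [2,3] "slowly" : S
    [3,4] "heard" : N

YES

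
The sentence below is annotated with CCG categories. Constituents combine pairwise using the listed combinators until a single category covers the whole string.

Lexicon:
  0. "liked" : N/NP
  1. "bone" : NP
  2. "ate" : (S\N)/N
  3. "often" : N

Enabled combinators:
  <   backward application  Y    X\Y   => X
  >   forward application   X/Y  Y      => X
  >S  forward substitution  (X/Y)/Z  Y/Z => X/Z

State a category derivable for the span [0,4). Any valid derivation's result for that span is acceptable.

[0,4] S   <
  [0,2] N   >
    [0,1] "liked" : N/NP
    [1,2] "bone" : NP
  [2,4] S\N   >
    [2,3] "ate" : (S\N)/N
    [3,4] "often" : N

S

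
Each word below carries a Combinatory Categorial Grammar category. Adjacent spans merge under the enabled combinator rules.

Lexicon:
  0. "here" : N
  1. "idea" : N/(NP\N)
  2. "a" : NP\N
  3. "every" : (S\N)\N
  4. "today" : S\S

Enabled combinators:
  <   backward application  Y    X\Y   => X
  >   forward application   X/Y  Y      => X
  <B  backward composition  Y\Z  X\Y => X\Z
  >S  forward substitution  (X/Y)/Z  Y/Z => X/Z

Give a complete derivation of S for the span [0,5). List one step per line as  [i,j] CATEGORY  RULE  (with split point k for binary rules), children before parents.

[0,5] S   <
  [0,1] "here" : N
  [1,5] S\N   <B
    [1,4] S\N   <
      [1,3] N   >
        [1,2] "idea" : N/(NP\N)
        [2,3] "a" : NP\N
      [3,4] "every" : (S\N)\N
    [4,5] "today" : S\S

[0,1] N  lex  "here"
[1,2] N/(NP\N)  lex  "idea"
[2,3] NP\N  lex  "a"
[1,3] N  >  k=2
[3,4] (S\N)\N  lex  "every"
[1,4] S\N  <  k=3
[4,5] S\S  lex  "today"
[1,5] S\N  <B  k=4
[0,5] S  <  k=1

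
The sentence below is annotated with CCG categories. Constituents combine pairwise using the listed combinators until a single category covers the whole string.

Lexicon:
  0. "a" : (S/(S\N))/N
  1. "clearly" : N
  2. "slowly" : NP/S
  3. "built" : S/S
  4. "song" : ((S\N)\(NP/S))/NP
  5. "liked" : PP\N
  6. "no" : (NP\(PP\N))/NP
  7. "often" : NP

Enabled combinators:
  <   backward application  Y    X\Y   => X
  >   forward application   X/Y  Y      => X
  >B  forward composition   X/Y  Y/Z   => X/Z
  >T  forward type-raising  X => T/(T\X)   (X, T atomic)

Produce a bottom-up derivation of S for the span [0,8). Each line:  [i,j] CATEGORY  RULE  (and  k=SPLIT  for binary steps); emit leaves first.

[0,8] S   >
  [0,2] S/(S\N)   >
    [0,1] "a" : (S/(S\N))/N
    [1,2] "clearly" : N
  [2,8] S\N   <
    [2,4] NP/S   >B
      [2,3] "slowly" : NP/S
      [3,4] "built" : S/S
    [4,8] (S\N)\(NP/S)   >
      [4,5] "song" : ((S\N)\(NP/S))/NP
      [5,8] NP   <
        [5,6] "liked" : PP\N
        [6,8] NP\(PP\N)   >
          [6,7] "no" : (NP\(PP\N))/NP
          [7,8] "often" : NP

[0,1] (S/(S\N))/N  lex  "a"
[1,2] N  lex  "clearly"
[0,2] S/(S\N)  >  k=1
[2,3] NP/S  lex  "slowly"
[3,4] S/S  lex  "built"
[2,4] NP/S  >B  k=3
[4,5] ((S\N)\(NP/S))/NP  lex  "song"
[5,6] PP\N  lex  "liked"
[6,7] (NP\(PP\N))/NP  lex  "no"
[7,8] NP  lex  "often"
[6,8] NP\(PP\N)  >  k=7
[5,8] NP  <  k=6
[4,8] (S\N)\(NP/S)  >  k=5
[2,8] S\N  <  k=4
[0,8] S  >  k=2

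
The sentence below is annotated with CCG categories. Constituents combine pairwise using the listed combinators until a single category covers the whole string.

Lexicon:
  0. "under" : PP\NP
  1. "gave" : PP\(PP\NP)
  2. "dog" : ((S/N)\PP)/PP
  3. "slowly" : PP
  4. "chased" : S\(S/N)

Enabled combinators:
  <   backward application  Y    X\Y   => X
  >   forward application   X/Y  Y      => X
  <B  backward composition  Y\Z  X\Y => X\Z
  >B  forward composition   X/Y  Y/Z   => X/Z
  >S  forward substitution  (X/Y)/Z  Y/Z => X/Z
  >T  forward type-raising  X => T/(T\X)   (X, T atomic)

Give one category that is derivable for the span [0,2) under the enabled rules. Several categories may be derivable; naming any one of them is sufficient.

[0,5] S   <
  [0,2] PP   <
    [0,1] "under" : PP\NP
    [1,2] "gave" : PP\(PP\NP)
  [2,5] S\PP   <B
    [2,4] (S/N)\PP   >
      [2,3] "dog" : ((S/N)\PP)/PP
      [3,4] "slowly" : PP
    [4,5] "chased" : S\(S/N)

PP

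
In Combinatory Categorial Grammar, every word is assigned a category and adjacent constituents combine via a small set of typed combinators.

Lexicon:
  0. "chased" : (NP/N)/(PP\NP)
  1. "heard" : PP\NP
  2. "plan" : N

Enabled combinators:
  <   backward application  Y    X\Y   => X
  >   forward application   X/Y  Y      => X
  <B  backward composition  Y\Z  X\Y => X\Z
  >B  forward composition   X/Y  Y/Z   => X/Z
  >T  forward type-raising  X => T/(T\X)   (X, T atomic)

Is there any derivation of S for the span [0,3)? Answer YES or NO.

NO

(NP/N)/(PP\NP) PP\NP N
CKY chart[0,3] = {N/(N\NP), NP, NP/(NP\NP), NP/(N\N), PP/(PP\NP), S/(S\NP)}; S ∉ chart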